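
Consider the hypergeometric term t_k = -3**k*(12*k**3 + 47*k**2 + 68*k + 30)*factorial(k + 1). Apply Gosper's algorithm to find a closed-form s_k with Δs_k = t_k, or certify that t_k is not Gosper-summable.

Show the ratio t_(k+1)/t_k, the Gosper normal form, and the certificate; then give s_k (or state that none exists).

s_k = -3**k*k*(4*k + 1)*factorial(k + 1)

Ratio r(k) = 3*(12*k**4 + 107*k**3 + 364*k**2 + 553*k + 314)/(12*k**3 + 47*k**2 + 68*k + 30).
Take A(k)=3*k + 6, B(k)=1, C(k)=k**3 + 47*k**2/12 + 17*k/3 + 5/2.
Set up (3*k + 6)·f(k+1) − (1)·f(k) − (k**3 + 47*k**2/12 + 17*k/3 + 5/2) = 0.
d = 2 from the (1,0,3) case.
Coefficient equations give f(k) = k*(4*k + 1)/12.
Get s_k = R·t_k = -3**k*k*(4*k + 1)*factorial(k + 1) with R(k) = B(k−1)f(k)/C(k) = k*(4*k + 1)/(12*k**3 + 47*k**2 + 68*k + 30).
s_(k+1) − s_k = -3**k*(12*k**3 + 47*k**2 + 68*k + 30)*factorial(k + 1) = t_k.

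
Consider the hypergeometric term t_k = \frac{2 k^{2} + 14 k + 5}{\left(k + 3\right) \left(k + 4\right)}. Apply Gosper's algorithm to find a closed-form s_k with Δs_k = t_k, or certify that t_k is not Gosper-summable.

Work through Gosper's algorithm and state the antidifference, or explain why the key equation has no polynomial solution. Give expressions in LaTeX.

Step 1: r(k) = (k + 3)*(14*k + 2*(k + 1)**2 + 19)/((k + 5)*(2*k**2 + 14*k + 5)).
Normal form (A,B,C) = (k + 3, k + 5, k**2 + 7*k + 5/2).
Solve (k + 3)·f(k+1) − (k + 4)·f(k) = k**2 + 7*k + 5/2.
Degrees (1,1,2) ⇒ d ≤ 2.
Solve for f: f(k) = k*(6*k - 1)/6 (degree 2 ≤ 2).
Get s_k = R·t_k = k*(6*k - 1)/(3*(k + 3)) with R(k) = B(k−1)f(k)/C(k) = k*(k + 4)*(6*k - 1)/(3*(2*k**2 + 14*k + 5)).
Δs = (2*k**2 + 14*k + 5)/(k**2 + 7*k + 12), as required.

s_k = \frac{k \left(6 k - 1\right)}{3 \left(k + 3\right)}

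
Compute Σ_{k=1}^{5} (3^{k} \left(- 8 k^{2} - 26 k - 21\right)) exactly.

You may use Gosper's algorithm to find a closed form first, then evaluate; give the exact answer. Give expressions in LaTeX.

Σ = -111513

The ratio is 3*(8*k**2 + 42*k + 55)/(8*k**2 + 26*k + 21).
Normal form (A,B,C) = (3, 1, k**2 + 13*k/4 + 21/8).
Solve (3)·f(k+1) − (1)·f(k) = k**2 + 13*k/4 + 21/8.
Bound: deg f ≤ 2.
Coefficient equations give f(k) = (4*k**2 + k + 3)/8.
So s_k = (B(k−1)f/C)·t_k = ((4*k**2 + k + 3)/((2*k + 3)*(4*k + 7)))·t_k = 3**k*(-4*k**2 - k - 3).
s_(k+1) − s_k = 3**k*(-8*k**2 - 26*k - 21) = t_k.
Sum = s_(6) − s_(1); s_(6) = -111537, s_(1) = -24 ⇒ -111513.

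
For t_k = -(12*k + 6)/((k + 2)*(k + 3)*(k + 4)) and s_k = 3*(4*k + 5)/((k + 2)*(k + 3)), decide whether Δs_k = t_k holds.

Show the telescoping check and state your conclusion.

s_(k+1) = 3*(4*k + 9)/((k + 3)*(k + 4))
s_(k+1) − s_k = 6*(-2*k - 1)/(k**3 + 9*k**2 + 26*k + 24)
(s_(k+1) − s_k) − t_k = 0

Valid — Δs_k = t_k.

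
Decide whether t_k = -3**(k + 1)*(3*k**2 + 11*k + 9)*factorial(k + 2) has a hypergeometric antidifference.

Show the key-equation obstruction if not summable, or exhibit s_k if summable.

The ratio is 3*(3*k**3 + 26*k**2 + 74*k + 69)/(3*k**2 + 11*k + 9).
Take A(k)=3*k + 9, B(k)=1, C(k)=k**2 + 11*k/3 + 3.
Need (3*k + 9)·f(k+1) − (1)·f(k) = k**2 + 11*k/3 + 3.
Degrees (1,0,2) ⇒ d ≤ 1.
Match coefficients ⇒ f(k) = k/3.
Get s_k = R·t_k = -3**(k + 1)*k*factorial(k + 2) with R(k) = B(k−1)f(k)/C(k) = k/(3*k**2 + 11*k + 9).
Verify: -3**(k + 1)*(3*k**2 + 11*k + 9)*factorial(k + 2) matches t_k.

Yes. s_k = -3**(k + 1)*k*factorial(k + 2).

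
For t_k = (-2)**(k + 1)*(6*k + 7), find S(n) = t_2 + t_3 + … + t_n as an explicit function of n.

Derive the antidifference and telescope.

S(n) = -12*(-2)**n + 4*(-2)**(n + 1)*n - 40

t_(k+1)/t_k = 2*(-6*k - 13)/(6*k + 7).
Take A(k)=-2, B(k)=1, C(k)=k + 7/6.
Need (-2)·f(k+1) − (1)·f(k) = k + 7/6.
d = 1 from the (0,0,1) case.
Solving with deg f ≤ 1: f(k) = -(2*k + 1)/6.
Then R = B(k−1)f/C = -(2*k + 1)/(6*k + 7), so s_k = R(k)·t_k = 2*(-2)**k*(2*k + 1).
Verify: (-2)**(k + 1)*(6*k + 7) matches t_k.
s_(n+1) = (-2)**(n + 2)*(-2*n - 3) and s_(2) = 40, so S(n) = -12*(-2)**n + 4*(-2)**(n + 1)*n - 40.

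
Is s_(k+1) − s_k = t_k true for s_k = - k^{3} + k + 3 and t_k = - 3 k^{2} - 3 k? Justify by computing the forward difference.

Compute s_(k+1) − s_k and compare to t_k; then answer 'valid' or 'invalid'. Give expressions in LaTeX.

s_(k+1) = k - (k + 1)**3 + 4
s_(k+1) − s_k = 3*k*(-k - 1)
(s_(k+1) − s_k) − t_k = 0

valid (s_(k+1) − s_k reduces to t_k)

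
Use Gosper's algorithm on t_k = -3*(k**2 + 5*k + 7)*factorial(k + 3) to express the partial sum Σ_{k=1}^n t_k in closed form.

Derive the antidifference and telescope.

S(n) = -3*n*factorial(n + 4) - 6*factorial(n + 4) + 144

r(k) = (k + 4)*(5*k + (k + 1)**2 + 12)/(k**2 + 5*k + 7) after simplifying.
So A=k + 4 and B=1, with C=k**2 + 5*k + 7.
Set up (k + 4)·f(k+1) − (1)·f(k) − (k**2 + 5*k + 7) = 0.
Degrees (1,0,2) ⇒ d ≤ 1.
Match coefficients ⇒ f(k) = k + 1.
R(k) = B(k−1)·f(k)/C(k) = (k + 1)/(k**2 + 5*k + 7); s_k = R·t_k = -3*(k + 1)*factorial(k + 3).
s_(k+1) − s_k = -3*(k**2 + 5*k + 7)*factorial(k + 3) = t_k.
Σ_(k=1)^n t_k = s_(n+1) − s_(1) = (-3*(n + 2)*factorial(n + 4)) − (-144), i.e. -3*n*factorial(n + 4) - 6*factorial(n + 4) + 144.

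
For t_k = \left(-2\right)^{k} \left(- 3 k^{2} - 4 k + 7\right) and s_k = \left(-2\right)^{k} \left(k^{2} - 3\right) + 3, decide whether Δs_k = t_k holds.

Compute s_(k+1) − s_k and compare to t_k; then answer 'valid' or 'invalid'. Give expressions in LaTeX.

s_(k+1) = (-2)**(k + 1)*((k + 1)**2 - 3) + 3
s_(k+1) − s_k = (-2)**k*(-3*k**2 - 4*k + 7)
(s_(k+1) − s_k) − t_k = 0

valid; difference matches t_k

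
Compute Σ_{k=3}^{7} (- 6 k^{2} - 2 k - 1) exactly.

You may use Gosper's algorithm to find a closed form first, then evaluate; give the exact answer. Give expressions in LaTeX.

Σ = -865

t_(k+1)/t_k = (6*k**2 + 14*k + 9)/(6*k**2 + 2*k + 1).
Gosper form: A/B · C(k+1)/C(k) with A=1, B=1, C=k**2 + k/3 + 1/6.
Solve (1)·f(k+1) − (1)·f(k) = k**2 + k/3 + 1/6.
From deg A=0, deg B=0, deg C=2: d=3.
Match coefficients ⇒ f(k) = k*(2*k**2 - 2*k + 1)/6.
So s_k = (B(k−1)f/C)·t_k = (k*(2*k**2 - 2*k + 1)/(6*k**2 + 2*k + 1))·t_k = k*(-2*k**2 + 2*k - 1).
Δs = -6*k**2 - 2*k - 1, as required.
Evaluate s at k=8 and k=3: -904 and -39; difference -865.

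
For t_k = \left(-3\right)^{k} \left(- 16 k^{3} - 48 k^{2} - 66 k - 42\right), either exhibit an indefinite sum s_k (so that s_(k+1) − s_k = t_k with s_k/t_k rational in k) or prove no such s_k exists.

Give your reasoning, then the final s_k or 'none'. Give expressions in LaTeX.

The ratio is 3*(-8*k**3 - 48*k**2 - 105*k - 86)/(8*k**3 + 24*k**2 + 33*k + 21).
Take A(k)=-3, B(k)=1, C(k)=k**3 + 3*k**2 + 33*k/8 + 21/8.
Set up (-3)·f(k+1) − (1)·f(k) − (k**3 + 3*k**2 + 33*k/8 + 21/8) = 0.
deg f ≤ 3 (via 0,0,3).
Match coefficients ⇒ f(k) = -(4*k**3 + 3*k**2 + 3*k + 3)/16.
Then R = B(k−1)f/C = -(4*k**3 + 3*k**2 + 3*k + 3)/(2*(8*k**3 + 24*k**2 + 33*k + 21)), so s_k = R(k)·t_k = (-3)**k*(4*k**3 + 3*k**2 + 3*k + 3).
Check: Δs_k = (-3)**k*(-16*k**3 - 48*k**2 - 66*k - 42). ✓

s_k = \left(-3\right)^{k} \left(4 k^{3} + 3 k^{2} + 3 k + 3\right)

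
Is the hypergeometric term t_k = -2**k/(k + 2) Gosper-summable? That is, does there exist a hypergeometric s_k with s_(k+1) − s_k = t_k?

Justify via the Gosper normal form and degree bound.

No — t_k has no hypergeometric antidifference.

r(k) = 2*(k + 2)/(k + 3) after simplifying.
Take A(k)=2*k + 4, B(k)=k + 3, C(k)=1.
Need (2*k + 4)·f(k+1) − (k + 2)·f(k) = 1.
From deg A=1, deg B=1, deg C=0: d=-1.
Bound -1 < 0, so the key equation has no polynomial solution.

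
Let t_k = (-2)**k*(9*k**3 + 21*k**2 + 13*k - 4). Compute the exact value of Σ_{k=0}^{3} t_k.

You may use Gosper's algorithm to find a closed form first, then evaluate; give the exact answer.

Ratio r(k) = 2*(-9*k**3 - 48*k**2 - 82*k - 39)/(9*k**3 + 21*k**2 + 13*k - 4).
Take A(k)=-2, B(k)=1, C(k)=k**3 + 7*k**2/3 + 13*k/9 - 4/9.
Need (-2)·f(k+1) − (1)·f(k) = k**3 + 7*k**2/3 + 13*k/9 - 4/9.
From deg A=0, deg B=0, deg C=3: d=3.
Solving with deg f ≤ 3: f(k) = -(3*k**3 + k**2 - 3*k - 2)/9.
Get s_k = R·t_k = (-2)**k*(-3*k**3 - k**2 + 3*k + 2) with R(k) = B(k−1)f(k)/C(k) = -(3*k**3 + k**2 - 3*k - 2)/(9*k**3 + 21*k**2 + 13*k - 4).
s_(k+1) − s_k = (-2)**k*(9*k**3 + 21*k**2 + 13*k - 4) = t_k.
Sum = s_(4) − s_(0); s_(4) = -3104, s_(0) = 2 ⇒ -3106.

Σ = -3106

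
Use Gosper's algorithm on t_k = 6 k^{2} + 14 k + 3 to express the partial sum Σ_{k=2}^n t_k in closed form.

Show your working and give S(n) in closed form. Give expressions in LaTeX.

Step 1: r(k) = (6*k**2 + 26*k + 23)/(6*k**2 + 14*k + 3).
Take A(k)=1, B(k)=1, C(k)=k**2 + 7*k/3 + 1/2.
Solve (1)·f(k+1) − (1)·f(k) = k**2 + 7*k/3 + 1/2.
Degrees (0,0,2) ⇒ d ≤ 3.
Match coefficients ⇒ f(k) = k*(2*k**2 + 4*k - 3)/6.
So s_k = (B(k−1)f/C)·t_k = (k*(2*k**2 + 4*k - 3)/(6*k**2 + 14*k + 3))·t_k = k*(2*k**2 + 4*k - 3).
Δs = 6*k**2 + 14*k + 3, as required.
Evaluate: s_(n+1) = 2*n**3 + 10*n**2 + 11*n + 3; subtract s_(2) = 26 ⇒ S(n) = 2*n**3 + 10*n**2 + 11*n - 23.

S(n) = 2 n^{3} + 10 n^{2} + 11 n - 23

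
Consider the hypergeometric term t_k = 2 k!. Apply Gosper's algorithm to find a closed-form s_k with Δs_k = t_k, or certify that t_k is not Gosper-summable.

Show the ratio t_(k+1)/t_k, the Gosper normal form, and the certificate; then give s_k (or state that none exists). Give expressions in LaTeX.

no hypergeometric antidifference exists

Ratio r(k) = k + 1.
So A=k + 1 and B=1, with C=1.
Solve (k + 1)·f(k+1) − (1)·f(k) = 1.
From deg A=1, deg B=0, deg C=0: d=-1.
Negative degree bound (-1): no f exists, t_k not Gosper-summable.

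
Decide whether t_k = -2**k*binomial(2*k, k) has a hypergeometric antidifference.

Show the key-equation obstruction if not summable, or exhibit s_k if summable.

Compute t_(k+1)/t_k: get 4*(2*k + 1)/(k + 1).
Factor: A=8*k + 4; B=k + 1; C=1.
Key eq: (8*k + 4)·f(k+1) = (k)·f(k) + (1).
Degrees (1,1,0) ⇒ d ≤ -1.
Bound -1 < 0, so the key equation has no polynomial solution.

No — key equation has no polynomial f.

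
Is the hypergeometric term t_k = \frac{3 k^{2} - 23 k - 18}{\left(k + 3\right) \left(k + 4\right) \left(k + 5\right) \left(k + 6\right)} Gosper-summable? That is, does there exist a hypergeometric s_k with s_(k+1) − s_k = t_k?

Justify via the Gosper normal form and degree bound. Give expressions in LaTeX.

t_(k+1)/t_k = (k + 3)*(23*k - 3*(k + 1)**2 + 41)/((k + 7)*(-3*k**2 + 23*k + 18)).
Factor: A=k + 3; B=k + 7; C=k**2 - 23*k/3 - 6.
Set up (k + 3)·f(k+1) − (k + 6)·f(k) − (k**2 - 23*k/3 - 6) = 0.
deg f ≤ 3 (via 1,1,2).
A polynomial solution: f(k) = -k*(k**2 + 57*k + 32)/45.
Then R = B(k−1)f/C = -k*(k + 6)*(k**2 + 57*k + 32)/(15*(3*k**2 - 23*k - 18)), so s_k = R(k)·t_k = k*(-k**2 - 57*k - 32)/(15*(k + 3)*(k + 4)*(k + 5)).
Verify: (3*k**2 - 23*k - 18)/(k**4 + 18*k**3 + 119*k**2 + 342*k + 360) matches t_k.

Yes. s_k = \frac{k \left(- k^{2} - 57 k - 32\right)}{15 \left(k + 3\right) \left(k + 4\right) \left(k + 5\right)}.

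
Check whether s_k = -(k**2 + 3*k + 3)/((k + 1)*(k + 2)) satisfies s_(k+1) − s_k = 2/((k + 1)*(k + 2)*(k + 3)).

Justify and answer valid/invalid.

Valid: the claim telescopes to t_k.

s_(k+1) = (-3*k - (k + 1)**2 - 6)/((k + 2)*(k + 3))
s_(k+1) − s_k = 2/(k**3 + 6*k**2 + 11*k + 6)
(s_(k+1) − s_k) − t_k = 0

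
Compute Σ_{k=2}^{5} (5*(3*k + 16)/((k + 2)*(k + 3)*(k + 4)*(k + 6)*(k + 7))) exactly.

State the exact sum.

Σ = 11/432

Ratio r(k) = (k + 2)*(k + 6)*(3*k + 19)/((k + 5)*(k + 8)*(3*k + 16)).
A = k + 2, B = k + 8, C = k**2 + 31*k/3 + 80/3.
f must satisfy (k + 2)·f(k+1) − (k + 7)·f(k) = k**2 + 31*k/3 + 80/3.
Bound: deg f ≤ 5.
Solving with deg f ≤ 5: f(k) = k*(k + 4)*(k + 5)*(k**2 + 11*k + 36)/108.
R(k) = B(k−1)·f(k)/C(k) = k*(k + 4)*(k + 7)*(k**2 + 11*k + 36)/(36*(3*k + 16)); s_k = R·t_k = 5*k*(k**2 + 11*k + 36)/(36*(k**3 + 11*k**2 + 36*k + 36)).
Check: Δs_k = 5*(3*k + 16)/(k**5 + 22*k**4 + 185*k**3 + 740*k**2 + 1404*k + 1008). ✓
Sum = s_(6) − s_(2); s_(6) = 115/864, s_(2) = 31/288 ⇒ 11/432.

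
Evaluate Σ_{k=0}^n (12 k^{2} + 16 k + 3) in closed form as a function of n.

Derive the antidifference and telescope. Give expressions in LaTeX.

S(n) = 4 n^{3} + 14 n^{2} + 13 n + 3

The ratio is (12*k**2 + 40*k + 31)/(12*k**2 + 16*k + 3).
Factor: A=1; B=1; C=k**2 + 4*k/3 + 1/4.
Set up (1)·f(k+1) − (1)·f(k) − (k**2 + 4*k/3 + 1/4) = 0.
d = 3 from the (0,0,2) case.
Coefficient equations give f(k) = k*(4*k**2 + 2*k - 3)/12.
Then R = B(k−1)f/C = k*(4*k**2 + 2*k - 3)/(12*k**2 + 16*k + 3), so s_k = R(k)·t_k = k*(4*k**2 + 2*k - 3).
Check: Δs_k = 12*k**2 + 16*k + 3. ✓
s_(n+1) = 4*n**3 + 14*n**2 + 13*n + 3 and s_(0) = 0, so S(n) = 4*n**3 + 14*n**2 + 13*n + 3.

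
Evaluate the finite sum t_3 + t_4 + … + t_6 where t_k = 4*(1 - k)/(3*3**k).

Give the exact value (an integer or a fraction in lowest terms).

t_(k+1)/t_k = k/(3*(k - 1)).
Factor: A=1/3; B=1; C=k - 1.
Key eq: (1/3)·f(k+1) = (1)·f(k) + (k - 1).
Bound: deg f ≤ 1.
A polynomial solution: f(k) = -3*(2*k - 1)/4.
R(k) = B(k−1)·f(k)/C(k) = -3*(2*k - 1)/(4*(k - 1)); s_k = R·t_k = (2*k - 1)/3**k.
Check: Δs_k = 4*(1 - k)/(3*3**k). ✓
Evaluate s at k=7 and k=3: 13/2187 and 5/27; difference -392/2187.

Σ = -392/2187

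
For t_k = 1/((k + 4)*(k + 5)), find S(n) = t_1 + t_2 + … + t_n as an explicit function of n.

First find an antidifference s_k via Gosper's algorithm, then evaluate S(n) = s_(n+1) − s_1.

S(n) = n/(5*(n + 5))

Compute t_(k+1)/t_k: get (k + 4)/(k + 6).
Factor: A=k + 4; B=k + 6; C=1.
Set up (k + 4)·f(k+1) − (k + 5)·f(k) − (1) = 0.
From deg A=1, deg B=1, deg C=0: d=1.
Match coefficients ⇒ f(k) = k/4.
Certificate R = B(k−1)f/C = k*(k + 5)/4 gives s_k = k/(4*(k + 4)).
Δs = 1/(k**2 + 9*k + 20), as required.
Evaluate: s_(n+1) = (n + 1)/(4*(n + 5)); subtract s_(1) = 1/20 ⇒ S(n) = n/(5*(n + 5)).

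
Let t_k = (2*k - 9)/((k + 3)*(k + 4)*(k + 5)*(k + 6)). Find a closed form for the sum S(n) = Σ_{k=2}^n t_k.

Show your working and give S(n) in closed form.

S(n) = (1 - n)/(n**3 + 15*n**2 + 74*n + 120)

Step 1: r(k) = (k + 3)*(2*k - 7)/((k + 7)*(2*k - 9)).
So A=k + 3 and B=k + 7, with C=k - 9/2.
Solve (k + 3)·f(k+1) − (k + 6)·f(k) = k - 9/2.
deg f ≤ 3 (via 1,1,1).
Match coefficients ⇒ f(k) = -k*(k**2 + 12*k + 77)/60.
Certificate R = B(k−1)f/C = -k*(k + 6)*(k**2 + 12*k + 77)/(30*(2*k - 9)) gives s_k = k*(-k**2 - 12*k - 77)/(30*(k + 3)*(k + 4)*(k + 5)).
Δs = (2*k - 9)/(k**4 + 18*k**3 + 119*k**2 + 342*k + 360), as required.
Σ_(k=2)^n t_k = s_(n+1) − s_(2) = ((-n**3 - 15*n**2 - 104*n - 90)/(30*(n**3 + 15*n**2 + 74*n + 120))) − (-1/30), i.e. (1 - n)/(n**3 + 15*n**2 + 74*n + 120).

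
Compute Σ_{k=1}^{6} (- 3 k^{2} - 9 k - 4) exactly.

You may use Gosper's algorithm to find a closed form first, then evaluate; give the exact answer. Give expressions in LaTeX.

Σ = -486

t_(k+1)/t_k = (3*k**2 + 15*k + 16)/(3*k**2 + 9*k + 4).
Take A(k)=1, B(k)=1, C(k)=k**2 + 3*k + 4/3.
f must satisfy (1)·f(k+1) − (1)·f(k) = k**2 + 3*k + 4/3.
Degrees (0,0,2) ⇒ d ≤ 3.
Solving with deg f ≤ 3: f(k) = k**2*(k + 3)/3.
Certificate R = B(k−1)f/C = k**2*(k + 3)/(3*k**2 + 9*k + 4) gives s_k = k**2*(-k - 3).
Verify: -3*k**2 - 9*k - 4 matches t_k.
Evaluate s at k=7 and k=1: -490 and -4; difference -486.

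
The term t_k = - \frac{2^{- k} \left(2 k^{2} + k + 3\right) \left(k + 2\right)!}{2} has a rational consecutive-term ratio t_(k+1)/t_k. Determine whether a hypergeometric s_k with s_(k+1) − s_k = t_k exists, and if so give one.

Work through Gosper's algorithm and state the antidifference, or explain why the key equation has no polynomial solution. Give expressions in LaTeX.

The ratio is (k + 3)*(k + 2*(k + 1)**2 + 4)/(2*(2*k**2 + k + 3)).
Factor: A=k/2 + 3/2; B=1; C=k**2 + k/2 + 3/2.
Key eq: (k/2 + 3/2)·f(k+1) = (1)·f(k) + (k**2 + k/2 + 3/2).
d = 1 from the (1,0,2) case.
Solving with deg f ≤ 1: f(k) = 2*k - 3.
So s_k = (B(k−1)f/C)·t_k = (2*(2*k - 3)/(2*k**2 + k + 3))·t_k = -(2*k - 3)*factorial(k + 2)/2**k.
s_(k+1) − s_k = -(2*k**2 + k + 3)*factorial(k + 2)/(2*2**k) = t_k.

s_k = - 2^{- k} \left(2 k - 3\right) \left(k + 2\right)!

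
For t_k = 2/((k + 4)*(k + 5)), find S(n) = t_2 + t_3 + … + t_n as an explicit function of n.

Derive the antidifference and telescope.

Step 1: r(k) = (k + 4)/(k + 6).
Factor: A=k + 4; B=k + 6; C=1.
Set up (k + 4)·f(k+1) − (k + 5)·f(k) − (1) = 0.
Bound: deg f ≤ 1.
A polynomial solution: f(k) = k/4.
Get s_k = R·t_k = k/(2*(k + 4)) with R(k) = B(k−1)f(k)/C(k) = k*(k + 5)/4.
s_(k+1) − s_k = 2/(k**2 + 9*k + 20) = t_k.
Σ_(k=2)^n t_k = s_(n+1) − s_(2) = ((n + 1)/(2*(n + 5))) − (1/6), i.e. (n - 1)/(3*(n + 5)).

S(n) = (n - 1)/(3*(n + 5))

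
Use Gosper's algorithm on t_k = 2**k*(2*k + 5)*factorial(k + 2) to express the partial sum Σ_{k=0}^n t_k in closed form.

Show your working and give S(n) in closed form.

S(n) = 2*2**n*factorial(n + 3) - 2

Ratio r(k) = 2*(k + 3)*(2*k + 7)/(2*k + 5).
A = 2*k + 6, B = 1, C = k + 5/2.
Solve (2*k + 6)·f(k+1) − (1)·f(k) = k + 5/2.
Degrees (1,0,1) ⇒ d ≤ 0.
A polynomial solution: f(k) = 1/2.
R(k) = B(k−1)·f(k)/C(k) = 1/(2*k + 5); s_k = R·t_k = 2**k*factorial(k + 2).
Verify: 2**k*(2*k + 5)*factorial(k + 2) matches t_k.
s_(n+1) = 2**(n + 1)*factorial(n + 3) and s_(0) = 2, so S(n) = 2*2**n*factorial(n + 3) - 2.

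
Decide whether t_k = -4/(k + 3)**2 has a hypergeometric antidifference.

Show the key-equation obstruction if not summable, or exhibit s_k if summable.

No — key equation has no polynomial f.

r(k) = (k + 3)**2/(k + 4)**2 after simplifying.
Normal form (A,B,C) = (k**2 + 6*k + 9, k**2 + 8*k + 16, 1).
Solve (k**2 + 6*k + 9)·f(k+1) − (k**2 + 6*k + 9)·f(k) = 1.
Bound: deg f ≤ 0.
Generic f = c0 gives residual -1; -1 = 0 cannot hold, so t_k is not Gosper-summable.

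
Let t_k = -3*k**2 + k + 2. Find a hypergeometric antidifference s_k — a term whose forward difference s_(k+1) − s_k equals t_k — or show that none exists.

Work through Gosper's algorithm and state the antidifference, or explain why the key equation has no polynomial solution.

s_k = k*(-k**2 + 2*k + 1)

Ratio r(k) = k*(3*k + 5)/(3*k**2 - k - 2).
Gosper form: A/B · C(k+1)/C(k) with A=1, B=1, C=k**2 - k/3 - 2/3.
Key eq: (1)·f(k+1) = (1)·f(k) + (k**2 - k/3 - 2/3).
deg f ≤ 3 (via 0,0,2).
Solve for f: f(k) = k*(k**2 - 2*k - 1)/3 (degree 3 ≤ 3).
Then R = B(k−1)f/C = k*(k**2 - 2*k - 1)/((k - 1)*(3*k + 2)), so s_k = R(k)·t_k = k*(-k**2 + 2*k + 1).
Verify: -3*k**2 + k + 2 matches t_k.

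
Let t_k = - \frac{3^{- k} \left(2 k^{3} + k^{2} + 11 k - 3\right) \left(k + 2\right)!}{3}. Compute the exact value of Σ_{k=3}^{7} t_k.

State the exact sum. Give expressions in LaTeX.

Σ = -4655960/81

Ratio r(k) = (k + 3)*(11*k + 2*(k + 1)**3 + (k + 1)**2 + 8)/(3*(2*k**3 + k**2 + 11*k - 3)).
Normal form (A,B,C) = (k/3 + 1, 1, k**3 + k**2/2 + 11*k/2 - 3/2).
Need (k/3 + 1)·f(k+1) − (1)·f(k) = k**3 + k**2/2 + 11*k/2 - 3/2.
deg f ≤ 2 (via 1,0,3).
A polynomial solution: f(k) = 3*k*(2*k - 3)/2.
So s_k = (B(k−1)f/C)·t_k = (3*k*(2*k - 3)/(2*k**3 + k**2 + 11*k - 3))·t_k = -k*(2*k - 3)*factorial(k + 2)/3**k.
Check: Δs_k = -(2*k**3 + k**2 + 11*k - 3)*factorial(k + 2)/(3*3**k). ✓
Sum = s_(8) − s_(3); s_(8) = -4659200/81, s_(3) = -40 ⇒ -4655960/81.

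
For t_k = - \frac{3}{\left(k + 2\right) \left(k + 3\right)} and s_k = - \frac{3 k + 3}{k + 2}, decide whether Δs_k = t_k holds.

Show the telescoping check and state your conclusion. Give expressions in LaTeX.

Valid: the claim telescopes to t_k.

s_(k+1) = 3*(-k - 2)/(k + 3)
s_(k+1) − s_k = -3/(k**2 + 5*k + 6)
(s_(k+1) − s_k) − t_k = 0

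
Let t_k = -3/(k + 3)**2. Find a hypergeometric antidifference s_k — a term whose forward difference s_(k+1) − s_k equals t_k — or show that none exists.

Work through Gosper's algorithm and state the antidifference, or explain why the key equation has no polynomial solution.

not Gosper-summable; s_k does not exist

r(k) = (k + 3)**2/(k + 4)**2 after simplifying.
Take A(k)=k**2 + 6*k + 9, B(k)=k**2 + 8*k + 16, C(k)=1.
Solve (k**2 + 6*k + 9)·f(k+1) − (k**2 + 6*k + 9)·f(k) = 1.
deg f ≤ 0 (via 2,2,0).
Put f(k) = c0: A·f(k+1) − B(k−1)·f(k) − C = -1; need -1 = 0 — inconsistent ⇒ no f, not summable.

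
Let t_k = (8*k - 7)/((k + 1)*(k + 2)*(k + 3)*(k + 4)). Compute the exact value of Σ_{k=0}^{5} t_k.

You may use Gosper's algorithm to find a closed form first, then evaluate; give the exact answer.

Σ = -107/504

Ratio r(k) = (k + 1)*(8*k + 1)/((k + 5)*(8*k - 7)).
Normal form (A,B,C) = (k + 1, k + 5, k - 7/8).
Need (k + 1)·f(k+1) − (k + 4)·f(k) = k - 7/8.
deg f ≤ 3 (via 1,1,1).
Solve for f: f(k) = -k*(k**2 + 6*k + 35)/48 (degree 3 ≤ 3).
Then R = B(k−1)f/C = -k*(k + 4)*(k**2 + 6*k + 35)/(6*(8*k - 7)), so s_k = R(k)·t_k = k*(-k**2 - 6*k - 35)/(6*(k + 1)*(k + 2)*(k + 3)).
Δs = (8*k - 7)/(k**4 + 10*k**3 + 35*k**2 + 50*k + 24), as required.
Sum = s_(6) − s_(0); s_(6) = -107/504, s_(0) = 0 ⇒ -107/504.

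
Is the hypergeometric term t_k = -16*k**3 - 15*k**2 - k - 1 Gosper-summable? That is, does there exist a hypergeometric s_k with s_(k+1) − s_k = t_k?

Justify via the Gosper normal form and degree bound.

Yes. s_k = k*(-4*k**3 + 3*k**2 + 3*k - 3).

The ratio is (16*k**3 + 63*k**2 + 79*k + 33)/(16*k**3 + 15*k**2 + k + 1).
So A=1 and B=1, with C=k**3 + 15*k**2/16 + k/16 + 1/16.
Solve (1)·f(k+1) − (1)·f(k) = k**3 + 15*k**2/16 + k/16 + 1/16.
d = 4 from the (0,0,3) case.
Solving with deg f ≤ 4: f(k) = k*(4*k**3 - 3*k**2 - 3*k + 3)/16.
Then R = B(k−1)f/C = k*(4*k**3 - 3*k**2 - 3*k + 3)/(16*k**3 + 15*k**2 + k + 1), so s_k = R(k)·t_k = k*(-4*k**3 + 3*k**2 + 3*k - 3).
s_(k+1) − s_k = -16*k**3 - 15*k**2 - k - 1 = t_k.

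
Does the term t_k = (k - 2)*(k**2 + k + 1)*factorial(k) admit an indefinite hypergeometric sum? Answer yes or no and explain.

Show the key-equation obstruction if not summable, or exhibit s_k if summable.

Yes. s_k = (k**2 - 3*k - 1)*factorial(k).

Step 1: r(k) = (k - 1)*(k + 1)*(k + (k + 1)**2 + 2)/((k - 2)*(k**2 + k + 1)).
Factor: A=k + 1; B=1; C=k**3 - k**2 - k - 2.
f must satisfy (k + 1)·f(k+1) − (1)·f(k) = k**3 - k**2 - k - 2.
Degrees (1,0,3) ⇒ d ≤ 2.
Solve for f: f(k) = k**2 - 3*k - 1 (degree 2 ≤ 2).
Get s_k = R·t_k = (k**2 - 3*k - 1)*factorial(k) with R(k) = B(k−1)f(k)/C(k) = (k**2 - 3*k - 1)/((k - 2)*(k**2 + k + 1)).
s_(k+1) − s_k = (k - 2)*(k**2 + k + 1)*factorial(k) = t_k.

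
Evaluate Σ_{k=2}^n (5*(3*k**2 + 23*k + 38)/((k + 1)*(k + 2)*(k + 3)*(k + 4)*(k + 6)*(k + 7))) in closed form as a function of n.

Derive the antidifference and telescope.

S(n) = (n**3 + 13*n**2 + 50*n - 64)/(24*(n**3 + 13*n**2 + 50*n + 56))

Ratio r(k) = (k + 1)*(k + 6)*(23*k + 3*(k + 1)**2 + 61)/((k + 5)*(k + 8)*(3*k**2 + 23*k + 38)).
Normal form (A,B,C) = (k + 1, k + 8, k**3 + 38*k**2/3 + 51*k + 190/3).
Set up (k + 1)·f(k+1) − (k + 7)·f(k) − (k**3 + 38*k**2/3 + 51*k + 190/3) = 0.
d = 6 from the (1,1,3) case.
Match coefficients ⇒ f(k) = k*(k + 2)*(k + 4)*(k + 5)*(k**2 + 10*k + 27)/54.
So s_k = (B(k−1)f/C)·t_k = (k*(k + 2)*(k + 4)*(k + 7)*(k**2 + 10*k + 27)/(18*(3*k**2 + 23*k + 38)))·t_k = 5*k*(k**2 + 10*k + 27)/(18*(k**3 + 10*k**2 + 27*k + 18)).
Verify: 5*(3*k**2 + 23*k + 38)/(k**6 + 23*k**5 + 207*k**4 + 925*k**3 + 2144*k**2 + 2412*k + 1008) matches t_k.
Evaluate: s_(n+1) = 5*(n**3 + 13*n**2 + 50*n + 38)/(18*(n**3 + 13*n**2 + 50*n + 56)); subtract s_(2) = 17/72 ⇒ S(n) = (n**3 + 13*n**2 + 50*n - 64)/(24*(n**3 + 13*n**2 + 50*n + 56)).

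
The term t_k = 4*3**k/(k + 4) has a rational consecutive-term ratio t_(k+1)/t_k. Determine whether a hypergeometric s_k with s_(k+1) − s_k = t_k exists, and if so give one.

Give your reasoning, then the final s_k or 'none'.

Ratio r(k) = 3*(k + 4)/(k + 5).
A = 3*k + 12, B = k + 5, C = 1.
Set up (3*k + 12)·f(k+1) − (k + 4)·f(k) − (1) = 0.
Degrees (1,1,0) ⇒ d ≤ -1.
Negative degree bound (-1): no f exists, t_k not Gosper-summable.

no hypergeometric antidifference exists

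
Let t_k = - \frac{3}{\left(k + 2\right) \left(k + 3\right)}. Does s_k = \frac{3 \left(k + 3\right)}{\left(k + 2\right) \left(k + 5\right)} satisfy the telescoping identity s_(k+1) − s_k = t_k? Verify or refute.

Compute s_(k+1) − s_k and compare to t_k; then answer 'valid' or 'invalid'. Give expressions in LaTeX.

s_(k+1) = 3*(k + 4)/((k + 3)*(k + 6))
s_(k+1) − s_k = 3*(-k**2 - 7*k - 14)/(k**4 + 16*k**3 + 91*k**2 + 216*k + 180)
(s_(k+1) − s_k) − t_k = 12*(k + 4)/(k**4 + 16*k**3 + 91*k**2 + 216*k + 180)

Invalid: residual \frac{12 \left(k + 4\right)}{k^{4} + 16 k^{3} + 91 k^{2} + 216 k + 180} ≠ 0.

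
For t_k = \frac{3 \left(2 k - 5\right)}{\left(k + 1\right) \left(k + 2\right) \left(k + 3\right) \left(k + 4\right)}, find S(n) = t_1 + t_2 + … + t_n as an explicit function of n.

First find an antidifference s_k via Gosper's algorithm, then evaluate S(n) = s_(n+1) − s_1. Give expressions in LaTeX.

S(n) = \frac{n \left(- n^{2} - 9 n - 98\right)}{24 \left(n^{3} + 9 n^{2} + 26 n + 24\right)}

Step 1: r(k) = (k + 1)*(2*k - 3)/((k + 5)*(2*k - 5)).
So A=k + 1 and B=k + 5, with C=k - 5/2.
Set up (k + 1)·f(k+1) − (k + 4)·f(k) − (k - 5/2) = 0.
From deg A=1, deg B=1, deg C=1: d=3.
Solve for f: f(k) = -k*(2*k**2 + 12*k + 31)/18 (degree 3 ≤ 3).
Then R = B(k−1)f/C = -k*(k + 4)*(2*k**2 + 12*k + 31)/(9*(2*k - 5)), so s_k = R(k)·t_k = k*(-2*k**2 - 12*k - 31)/(3*(k + 1)*(k + 2)*(k + 3)).
Verify: 3*(2*k - 5)/(k**4 + 10*k**3 + 35*k**2 + 50*k + 24) matches t_k.
Σ_(k=1)^n t_k = s_(n+1) − s_(1) = ((-2*n**3 - 18*n**2 - 61*n - 45)/(3*(n**3 + 9*n**2 + 26*n + 24))) − (-5/8), i.e. n*(-n**2 - 9*n - 98)/(24*(n**3 + 9*n**2 + 26*n + 24)).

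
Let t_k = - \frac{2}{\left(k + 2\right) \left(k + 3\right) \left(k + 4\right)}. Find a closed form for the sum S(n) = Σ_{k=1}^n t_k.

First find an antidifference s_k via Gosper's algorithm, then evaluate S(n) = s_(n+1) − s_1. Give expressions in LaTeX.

S(n) = \frac{n \left(- n - 7\right)}{12 \left(n^{2} + 7 n + 12\right)}

Ratio r(k) = (k + 2)/(k + 5).
So A=k + 2 and B=k + 5, with C=1.
Key eq: (k + 2)·f(k+1) = (k + 4)·f(k) + (1).
deg f ≤ 2 (via 1,1,0).
Solve for f: f(k) = k*(k + 5)/12 (degree 2 ≤ 2).
Then R = B(k−1)f/C = k*(k + 4)*(k + 5)/12, so s_k = R(k)·t_k = k*(-k - 5)/(6*(k + 2)*(k + 3)).
Δs = -2/(k**3 + 9*k**2 + 26*k + 24), as required.
Telescope: S(n) = s_(n+1) − s_(1) = (-n**2 - 7*n - 6)/(6*(n**2 + 7*n + 12)) − (-1/12) = n*(-n - 7)/(12*(n**2 + 7*n + 12)).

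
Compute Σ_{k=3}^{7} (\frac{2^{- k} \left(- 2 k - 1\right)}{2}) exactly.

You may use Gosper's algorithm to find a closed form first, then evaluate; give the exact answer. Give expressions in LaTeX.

The ratio is (2*k + 3)/(2*(2*k + 1)).
Gosper form: A/B · C(k+1)/C(k) with A=1/2, B=1, C=k + 1/2.
Key eq: (1/2)·f(k+1) = (1)·f(k) + (k + 1/2).
d = 1 from the (0,0,1) case.
Solve for f: f(k) = -2*k - 3 (degree 1 ≤ 1).
Then R = B(k−1)f/C = -2*(2*k + 3)/(2*k + 1), so s_k = R(k)·t_k = (2*k + 3)/2**k.
Check: Δs_k = (-2*k - 1)/(2*2**k). ✓
Evaluate s at k=8 and k=3: 19/256 and 9/8; difference -269/256.

Σ = -269/256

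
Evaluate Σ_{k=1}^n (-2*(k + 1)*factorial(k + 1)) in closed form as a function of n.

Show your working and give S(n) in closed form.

S(n) = 4 - 2*factorial(n + 2)

The ratio is (k + 2)**2/(k + 1).
Normal form (A,B,C) = (k + 2, 1, k + 1).
Set up (k + 2)·f(k+1) − (1)·f(k) − (k + 1) = 0.
d = 0 from the (1,0,1) case.
Solving with deg f ≤ 0: f(k) = 1.
Get s_k = R·t_k = -2*factorial(k + 1) with R(k) = B(k−1)f(k)/C(k) = 1/(k + 1).
Check: Δs_k = -2*(k + 1)*factorial(k + 1). ✓
s_(n+1) = -2*factorial(n + 2) and s_(1) = -4, so S(n) = 4 - 2*factorial(n + 2).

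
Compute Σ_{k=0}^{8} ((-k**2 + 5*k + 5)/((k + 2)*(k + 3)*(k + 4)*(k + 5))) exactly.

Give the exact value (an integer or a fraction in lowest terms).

t_(k+1)/t_k = (k**3 - k**2 - 15*k - 18)/(k**3 + k**2 - 35*k - 30).
Take A(k)=k + 2, B(k)=k + 6, C(k)=k**2 - 5*k - 5.
Set up (k + 2)·f(k+1) − (k + 5)·f(k) − (k**2 - 5*k - 5) = 0.
Bound: deg f ≤ 3.
A polynomial solution: f(k) = -k*(k**2 + 33*k + 26)/24.
Certificate R = B(k−1)f/C = -k*(k + 5)*(k**2 + 33*k + 26)/(24*(k**2 - 5*k - 5)) gives s_k = k*(k**2 + 33*k + 26)/(24*(k + 2)*(k + 3)*(k + 4)).
Verify: (-k**2 + 5*k + 5)/(k**4 + 14*k**3 + 71*k**2 + 154*k + 120) matches t_k.
Sum = s_(9) − s_(0); s_(9) = 101/1144, s_(0) = 0 ⇒ 101/1144.

Σ = 101/1144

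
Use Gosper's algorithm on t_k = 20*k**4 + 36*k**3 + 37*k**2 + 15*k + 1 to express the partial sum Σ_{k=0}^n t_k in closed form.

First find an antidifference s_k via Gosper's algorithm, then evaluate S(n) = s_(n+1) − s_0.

r(k) = (20*k**4 + 116*k**3 + 265*k**2 + 277*k + 109)/(20*k**4 + 36*k**3 + 37*k**2 + 15*k + 1) after simplifying.
Take A(k)=1, B(k)=1, C(k)=k**4 + 9*k**3/5 + 37*k**2/20 + 3*k/4 + 1/20.
Solve (1)·f(k+1) − (1)·f(k) = k**4 + 9*k**3/5 + 37*k**2/20 + 3*k/4 + 1/20.
d = 5 from the (0,0,4) case.
Solve for f: f(k) = k*(4*k**4 - k**3 + k**2 - 2*k - 1)/20 (degree 5 ≤ 5).
R(k) = B(k−1)·f(k)/C(k) = k*(4*k**4 - k**3 + k**2 - 2*k - 1)/(20*k**4 + 36*k**3 + 37*k**2 + 15*k + 1); s_k = R·t_k = k*(4*k**4 - k**3 + k**2 - 2*k - 1).
s_(k+1) − s_k = 20*k**4 + 36*k**3 + 37*k**2 + 15*k + 1 = t_k.
s_(n+1) = 4*n**5 + 19*n**4 + 37*n**3 + 35*n**2 + 14*n + 1 and s_(0) = 0, so S(n) = 4*n**5 + 19*n**4 + 37*n**3 + 35*n**2 + 14*n + 1.

S(n) = 4*n**5 + 19*n**4 + 37*n**3 + 35*n**2 + 14*n + 1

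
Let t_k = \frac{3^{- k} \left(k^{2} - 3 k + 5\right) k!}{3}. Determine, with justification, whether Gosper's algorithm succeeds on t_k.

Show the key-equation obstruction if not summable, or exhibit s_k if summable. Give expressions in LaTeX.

t_(k+1)/t_k = (k**3 + 2*k + 3)/(3*(k**2 - 3*k + 5)).
Factor: A=k/3 + 1/3; B=1; C=k**2 - 3*k + 5.
Set up (k/3 + 1/3)·f(k+1) − (1)·f(k) − (k**2 - 3*k + 5) = 0.
deg f ≤ 1 (via 1,0,2).
Solving with deg f ≤ 1: f(k) = 3*(k - 2).
Certificate R = B(k−1)f/C = 3*(k - 2)/(k**2 - 3*k + 5) gives s_k = (k - 2)*factorial(k)/3**k.
Verify: (k**2 - 3*k + 5)*factorial(k)/(3*3**k) matches t_k.

Yes. s_k = 3^{- k} \left(k - 2\right) k!.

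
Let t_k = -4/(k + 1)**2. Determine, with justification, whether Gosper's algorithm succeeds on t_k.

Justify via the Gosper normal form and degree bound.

Ratio r(k) = (k + 1)**2/(k + 2)**2.
Take A(k)=k**2 + 2*k + 1, B(k)=k**2 + 4*k + 4, C(k)=1.
Need (k**2 + 2*k + 1)·f(k+1) − (k**2 + 2*k + 1)·f(k) = 1.
Bound: deg f ≤ 0.
Write f(k) = c0. Then LHS − RHS = -1, requiring -1 = 0: contradictory. No certificate.

No — key equation has no polynomial f.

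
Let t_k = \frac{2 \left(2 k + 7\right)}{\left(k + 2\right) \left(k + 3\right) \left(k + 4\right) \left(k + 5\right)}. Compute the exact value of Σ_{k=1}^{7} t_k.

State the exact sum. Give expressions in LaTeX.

Σ = 7/60

The ratio is (k + 2)*(2*k + 9)/((k + 6)*(2*k + 7)).
A = k + 2, B = k + 6, C = k + 7/2.
f must satisfy (k + 2)·f(k+1) − (k + 5)·f(k) = k + 7/2.
Degrees (1,1,1) ⇒ d ≤ 3.
A polynomial solution: f(k) = k*(k + 3)*(k + 6)/16.
So s_k = (B(k−1)f/C)·t_k = (k*(k + 3)*(k + 5)*(k + 6)/(8*(2*k + 7)))·t_k = k*(k + 6)/(4*(k**2 + 6*k + 8)).
Δs = 2*(2*k + 7)/(k**4 + 14*k**3 + 71*k**2 + 154*k + 120), as required.
Σ_(k=1)^(7) t_k = s_(8) − s_(1) = 7/30 − (7/60) = 7/60.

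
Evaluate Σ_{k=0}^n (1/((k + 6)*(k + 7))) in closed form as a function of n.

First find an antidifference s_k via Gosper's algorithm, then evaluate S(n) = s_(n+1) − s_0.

S(n) = (n + 1)/(6*(n + 7))

r(k) = (k + 6)/(k + 8) after simplifying.
Gosper form: A/B · C(k+1)/C(k) with A=k + 6, B=k + 8, C=1.
f must satisfy (k + 6)·f(k+1) − (k + 7)·f(k) = 1.
From deg A=1, deg B=1, deg C=0: d=1.
Solve for f: f(k) = k/6 (degree 1 ≤ 1).
Then R = B(k−1)f/C = k*(k + 7)/6, so s_k = R(k)·t_k = k/(6*(k + 6)).
Check: Δs_k = 1/(k**2 + 13*k + 42). ✓
s_(n+1) = (n + 1)/(6*(n + 7)) and s_(0) = 0, so S(n) = (n + 1)/(6*(n + 7)).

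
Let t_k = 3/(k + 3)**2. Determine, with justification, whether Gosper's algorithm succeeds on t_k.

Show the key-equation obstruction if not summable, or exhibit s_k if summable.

The ratio is (k + 3)**2/(k + 4)**2.
Factor: A=k**2 + 6*k + 9; B=k**2 + 8*k + 16; C=1.
Need (k**2 + 6*k + 9)·f(k+1) − (k**2 + 6*k + 9)·f(k) = 1.
d = 0 from the (2,2,0) case.
Generic f = c0 gives residual -1; -1 = 0 cannot hold, so t_k is not Gosper-summable.

No. Not Gosper-summable.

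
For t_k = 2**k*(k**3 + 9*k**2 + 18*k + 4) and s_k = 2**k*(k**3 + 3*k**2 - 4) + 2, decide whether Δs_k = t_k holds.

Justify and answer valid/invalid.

Valid — Δs_k = t_k.

s_(k+1) = 2*2**k*((k + 1)**3 + 3*(k + 1)**2 - 4) + 2
s_(k+1) − s_k = 2**k*(k**3 + 9*k**2 + 18*k + 4)
(s_(k+1) − s_k) − t_k = 0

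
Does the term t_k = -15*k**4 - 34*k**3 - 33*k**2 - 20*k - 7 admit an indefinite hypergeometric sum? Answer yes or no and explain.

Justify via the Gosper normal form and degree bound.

r(k) = (15*k**4 + 94*k**3 + 225*k**2 + 248*k + 109)/(15*k**4 + 34*k**3 + 33*k**2 + 20*k + 7) after simplifying.
Take A(k)=1, B(k)=1, C(k)=k**4 + 34*k**3/15 + 11*k**2/5 + 4*k/3 + 7/15.
Solve (1)·f(k+1) − (1)·f(k) = k**4 + 34*k**3/15 + 11*k**2/5 + 4*k/3 + 7/15.
d = 5 from the (0,0,4) case.
Coefficient equations give f(k) = k*(3*k**4 + k**3 - k**2 + 2*k + 2)/15.
Certificate R = B(k−1)f/C = k*(3*k**4 + k**3 - k**2 + 2*k + 2)/(15*k**4 + 34*k**3 + 33*k**2 + 20*k + 7) gives s_k = k*(-3*k**4 - k**3 + k**2 - 2*k - 2).
Δs = -15*k**4 - 34*k**3 - 33*k**2 - 20*k - 7, as required.

Yes. s_k = k*(-3*k**4 - k**3 + k**2 - 2*k - 2).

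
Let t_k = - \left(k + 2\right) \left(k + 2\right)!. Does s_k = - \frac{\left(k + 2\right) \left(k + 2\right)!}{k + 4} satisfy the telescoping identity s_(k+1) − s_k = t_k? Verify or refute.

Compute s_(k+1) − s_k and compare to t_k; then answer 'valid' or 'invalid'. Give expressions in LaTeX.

Invalid: residual \frac{2 \left(k^{2} + 6 k + 7\right) \left(k + 2\right)!}{\left(k + 4\right) \left(k + 5\right)} ≠ 0.

s_(k+1) = -(k + 3)*factorial(k + 3)/(k + 5)
s_(k+1) − s_k = -(k**3 + 9*k**2 + 26*k + 26)*factorial(k + 2)/((k + 4)*(k + 5))
(s_(k+1) − s_k) − t_k = 2*(k**2 + 6*k + 7)*factorial(k + 2)/((k + 4)*(k + 5))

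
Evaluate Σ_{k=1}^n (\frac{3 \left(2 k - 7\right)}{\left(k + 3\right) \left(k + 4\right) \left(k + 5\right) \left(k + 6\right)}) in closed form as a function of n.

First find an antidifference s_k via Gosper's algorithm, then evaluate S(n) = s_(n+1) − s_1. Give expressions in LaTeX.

t_(k+1)/t_k = (k + 3)*(2*k - 5)/((k + 7)*(2*k - 7)).
Take A(k)=k + 3, B(k)=k + 7, C(k)=k - 7/2.
Set up (k + 3)·f(k+1) − (k + 6)·f(k) − (k - 7/2) = 0.
From deg A=1, deg B=1, deg C=1: d=3.
A polynomial solution: f(k) = -k*(k**2 + 12*k + 92)/90.
R(k) = B(k−1)·f(k)/C(k) = -k*(k + 6)*(k**2 + 12*k + 92)/(45*(2*k - 7)); s_k = R·t_k = k*(-k**2 - 12*k - 92)/(15*(k + 3)*(k + 4)*(k + 5)).
Check: Δs_k = 3*(2*k - 7)/(k**4 + 18*k**3 + 119*k**2 + 342*k + 360). ✓
s_(n+1) = (-n**3 - 15*n**2 - 119*n - 105)/(15*(n**3 + 15*n**2 + 74*n + 120)) and s_(1) = -7/120, so S(n) = n*(-n**2 - 15*n - 434)/(120*(n**3 + 15*n**2 + 74*n + 120)).

S(n) = \frac{n \left(- n^{2} - 15 n - 434\right)}{120 \left(n^{3} + 15 n^{2} + 74 n + 120\right)}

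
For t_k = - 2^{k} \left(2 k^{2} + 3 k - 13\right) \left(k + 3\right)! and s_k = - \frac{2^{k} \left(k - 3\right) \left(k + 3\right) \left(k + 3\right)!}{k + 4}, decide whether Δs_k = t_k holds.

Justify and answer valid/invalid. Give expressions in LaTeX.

s_(k+1) = -2**(k + 1)*(k - 2)*(k + 4)*factorial(k + 4)/(k + 5)
s_(k+1) − s_k = -2**k*(2*k**4 + 19*k**3 + 43*k**2 - 55*k - 211)*factorial(k + 3)/((k + 4)*(k + 5))
(s_(k+1) − s_k) − t_k = 2**k*(2*k**3 + 11*k**2 - 2*k - 49)*factorial(k + 3)/((k + 4)*(k + 5))

Invalid: residual \frac{2^{k} \left(2 k^{3} + 11 k^{2} - 2 k - 49\right) \left(k + 3\right)!}{\left(k + 4\right) \left(k + 5\right)} ≠ 0.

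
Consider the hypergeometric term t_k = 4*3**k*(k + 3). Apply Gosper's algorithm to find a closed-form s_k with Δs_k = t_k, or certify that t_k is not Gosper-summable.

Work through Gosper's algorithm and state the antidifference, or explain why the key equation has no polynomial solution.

Ratio r(k) = 3*(k + 4)/(k + 3).
Normal form (A,B,C) = (3, 1, k + 3).
Need (3)·f(k+1) − (1)·f(k) = k + 3.
Degrees (0,0,1) ⇒ d ≤ 1.
Match coefficients ⇒ f(k) = (2*k + 3)/4.
So s_k = (B(k−1)f/C)·t_k = ((2*k + 3)/(4*(k + 3)))·t_k = 3**k*(2*k + 3).
Δs = 4*3**k*(k + 3), as required.

s_k = 3**k*(2*k + 3)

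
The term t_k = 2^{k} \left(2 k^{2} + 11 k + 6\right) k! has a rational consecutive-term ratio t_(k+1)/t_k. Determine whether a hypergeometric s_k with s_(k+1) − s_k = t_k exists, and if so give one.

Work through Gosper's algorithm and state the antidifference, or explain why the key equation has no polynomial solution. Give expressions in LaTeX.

s_k = 2^{k} \left(k + 4\right) k!

The ratio is 2*(2*k**3 + 17*k**2 + 34*k + 19)/(2*k**2 + 11*k + 6).
Take A(k)=2*k + 2, B(k)=1, C(k)=k**2 + 11*k/2 + 3.
Need (2*k + 2)·f(k+1) − (1)·f(k) = k**2 + 11*k/2 + 3.
From deg A=1, deg B=0, deg C=2: d=1.
Match coefficients ⇒ f(k) = (k + 4)/2.
So s_k = (B(k−1)f/C)·t_k = ((k + 4)/(2*k**2 + 11*k + 6))·t_k = 2**k*(k + 4)*factorial(k).
Check: Δs_k = 2**k*(2*k**2 + 11*k + 6)*factorial(k). ✓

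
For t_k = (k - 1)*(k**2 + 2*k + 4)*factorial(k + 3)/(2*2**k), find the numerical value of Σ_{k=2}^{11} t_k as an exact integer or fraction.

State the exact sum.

Σ = 35118208125

t_(k+1)/t_k = k*(k + 4)*(2*k + (k + 1)**2 + 6)/(2*(k - 1)*(k**2 + 2*k + 4)).
So A=k/2 + 2 and B=1, with C=k**3 + k**2 + 2*k - 4.
Set up (k/2 + 2)·f(k+1) − (1)·f(k) − (k**3 + k**2 + 2*k - 4) = 0.
Bound: deg f ≤ 2.
Solve for f: f(k) = 2*(k - 2)*(k - 1) (degree 2 ≤ 2).
R(k) = B(k−1)·f(k)/C(k) = 2*(k - 2)/(k**2 + 2*k + 4); s_k = R·t_k = (k - 2)*(k - 1)*factorial(k + 3)/2**k.
Δs = (k - 1)*(k**2 + 2*k + 4)*factorial(k + 3)/(2*2**k), as required.
Evaluate s at k=12 and k=2: 35118208125 and 0; difference 35118208125.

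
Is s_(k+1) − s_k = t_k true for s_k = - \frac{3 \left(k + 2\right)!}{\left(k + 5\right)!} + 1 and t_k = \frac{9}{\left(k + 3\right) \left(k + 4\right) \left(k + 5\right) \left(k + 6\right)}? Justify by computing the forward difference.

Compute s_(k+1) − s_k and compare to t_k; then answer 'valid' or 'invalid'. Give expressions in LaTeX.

s_(k+1) = -3*factorial(k + 3)/factorial(k + 6) + 1
s_(k+1) − s_k = 9/((k + 3)*(k + 4)*(k + 5)*(k + 6))
(s_(k+1) − s_k) − t_k = 0

Valid — Δs_k = t_k.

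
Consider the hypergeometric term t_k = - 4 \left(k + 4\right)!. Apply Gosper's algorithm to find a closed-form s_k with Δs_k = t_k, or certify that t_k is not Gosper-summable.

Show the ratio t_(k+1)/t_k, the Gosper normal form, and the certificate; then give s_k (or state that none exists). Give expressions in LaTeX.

none (Gosper's algorithm certifies no s_k)

Step 1: r(k) = k + 5.
So A=k + 5 and B=1, with C=1.
Need (k + 5)·f(k+1) − (1)·f(k) = 1.
From deg A=1, deg B=0, deg C=0: d=-1.
Negative degree bound (-1): no f exists, t_k not Gosper-summable.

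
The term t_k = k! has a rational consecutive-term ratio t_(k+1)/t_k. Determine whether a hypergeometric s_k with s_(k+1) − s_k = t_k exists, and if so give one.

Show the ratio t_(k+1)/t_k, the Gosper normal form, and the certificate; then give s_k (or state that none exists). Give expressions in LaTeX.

r(k) = k + 1 after simplifying.
So A=k + 1 and B=1, with C=1.
Need (k + 1)·f(k+1) − (1)·f(k) = 1.
d = -1 from the (1,0,0) case.
d = -1 < 0 ⇒ no nonzero polynomial f; not summable.

no hypergeometric antidifference exists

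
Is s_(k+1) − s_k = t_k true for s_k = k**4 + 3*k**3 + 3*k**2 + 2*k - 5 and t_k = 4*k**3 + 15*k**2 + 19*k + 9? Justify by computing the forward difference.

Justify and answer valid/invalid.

s_(k+1) = k**4 + 7*k**3 + 18*k**2 + 21*k + 4
s_(k+1) − s_k = 4*k**3 + 15*k**2 + 19*k + 9
(s_(k+1) − s_k) − t_k = 0

Valid — Δs_k = t_k.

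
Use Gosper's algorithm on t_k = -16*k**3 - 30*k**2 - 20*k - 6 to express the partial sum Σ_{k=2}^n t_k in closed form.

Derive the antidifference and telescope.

S(n) = -4*n**4 - 18*n**3 - 29*n**2 - 21*n + 72

Step 1: r(k) = (8*k**3 + 39*k**2 + 64*k + 36)/(8*k**3 + 15*k**2 + 10*k + 3).
So A=1 and B=1, with C=k**3 + 15*k**2/8 + 5*k/4 + 3/8.
Set up (1)·f(k+1) − (1)·f(k) − (k**3 + 15*k**2/8 + 5*k/4 + 3/8) = 0.
deg f ≤ 4 (via 0,0,3).
Solving with deg f ≤ 4: f(k) = k*(k + 1)*(4*k**2 - 2*k + 1)/16.
Then R = B(k−1)f/C = k*(4*k**2 - 2*k + 1)/(2*(8*k**2 + 7*k + 3)), so s_k = R(k)·t_k = k*(-4*k**3 - 2*k**2 + k - 1).
Δs = -16*k**3 - 30*k**2 - 20*k - 6, as required.
Telescope: S(n) = s_(n+1) − s_(2) = -4*n**4 - 18*n**3 - 29*n**2 - 21*n - 6 − (-78) = -4*n**4 - 18*n**3 - 29*n**2 - 21*n + 72.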